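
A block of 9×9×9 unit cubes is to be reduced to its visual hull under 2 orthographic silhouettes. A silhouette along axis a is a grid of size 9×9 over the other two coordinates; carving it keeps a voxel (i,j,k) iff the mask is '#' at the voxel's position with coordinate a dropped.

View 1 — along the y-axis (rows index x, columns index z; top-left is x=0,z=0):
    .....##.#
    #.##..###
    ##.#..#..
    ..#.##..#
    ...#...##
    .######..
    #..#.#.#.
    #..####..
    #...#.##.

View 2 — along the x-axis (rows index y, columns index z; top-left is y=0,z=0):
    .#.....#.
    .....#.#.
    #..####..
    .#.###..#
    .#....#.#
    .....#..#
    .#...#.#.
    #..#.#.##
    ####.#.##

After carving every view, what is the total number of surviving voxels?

remaining voxels: 147

start: 9×9×9 = 729 voxels
carve view 1 (along y, XZ-mask fill 39/81): 351 voxels remain
carve view 2 (along x, YZ-mask fill 34/81): 147 voxels remain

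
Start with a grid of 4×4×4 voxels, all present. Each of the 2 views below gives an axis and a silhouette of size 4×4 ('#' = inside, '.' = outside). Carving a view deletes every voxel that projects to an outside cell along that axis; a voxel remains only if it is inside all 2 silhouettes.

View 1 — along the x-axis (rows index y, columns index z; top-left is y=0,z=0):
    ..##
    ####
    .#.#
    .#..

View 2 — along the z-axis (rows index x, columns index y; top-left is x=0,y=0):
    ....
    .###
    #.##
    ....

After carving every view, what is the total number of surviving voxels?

remaining voxels: 12

before carving: 64 voxels (4×4×4)
step 1: project along x, AND mask (9/16) → |grid| = 36
step 2: project along z, AND mask (6/16) → |grid| = 12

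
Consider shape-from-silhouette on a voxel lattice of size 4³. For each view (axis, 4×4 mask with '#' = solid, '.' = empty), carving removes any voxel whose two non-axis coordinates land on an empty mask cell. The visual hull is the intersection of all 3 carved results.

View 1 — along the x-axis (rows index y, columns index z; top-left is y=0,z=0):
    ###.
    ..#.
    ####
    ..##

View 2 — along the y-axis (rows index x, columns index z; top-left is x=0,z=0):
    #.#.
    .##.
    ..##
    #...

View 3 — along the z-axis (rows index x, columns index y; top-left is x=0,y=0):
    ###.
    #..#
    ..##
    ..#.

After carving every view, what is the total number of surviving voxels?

initial block: 4^3 = 64
after view 1 [x-axis, 10 of 16 cells solid] → remaining = 40
after view 2 [y-axis, 7 of 16 cells solid] → remaining = 20
after view 3 [z-axis, 8 of 16 cells solid] → remaining = 13

voxel count = 13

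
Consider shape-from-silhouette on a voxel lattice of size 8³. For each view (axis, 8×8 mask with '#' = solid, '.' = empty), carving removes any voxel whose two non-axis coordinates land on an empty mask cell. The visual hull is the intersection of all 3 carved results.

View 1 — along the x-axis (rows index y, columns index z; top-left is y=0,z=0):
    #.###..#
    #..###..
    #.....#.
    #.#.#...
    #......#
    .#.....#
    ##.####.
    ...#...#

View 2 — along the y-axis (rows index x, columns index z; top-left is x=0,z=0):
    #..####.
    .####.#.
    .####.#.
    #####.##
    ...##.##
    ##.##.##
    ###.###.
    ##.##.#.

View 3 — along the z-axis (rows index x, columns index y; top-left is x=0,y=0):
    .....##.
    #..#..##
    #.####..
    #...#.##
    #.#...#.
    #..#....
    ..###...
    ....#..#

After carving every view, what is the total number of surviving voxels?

voxel count = 57

initial block: 8^3 = 512
carve view 1 (along x, YZ-mask fill 26/64): 208 voxels remain
carve view 2 (along y, XZ-mask fill 43/64): 142 voxels remain
carve view 3 (along z, XY-mask fill 25/64): 57 voxels remain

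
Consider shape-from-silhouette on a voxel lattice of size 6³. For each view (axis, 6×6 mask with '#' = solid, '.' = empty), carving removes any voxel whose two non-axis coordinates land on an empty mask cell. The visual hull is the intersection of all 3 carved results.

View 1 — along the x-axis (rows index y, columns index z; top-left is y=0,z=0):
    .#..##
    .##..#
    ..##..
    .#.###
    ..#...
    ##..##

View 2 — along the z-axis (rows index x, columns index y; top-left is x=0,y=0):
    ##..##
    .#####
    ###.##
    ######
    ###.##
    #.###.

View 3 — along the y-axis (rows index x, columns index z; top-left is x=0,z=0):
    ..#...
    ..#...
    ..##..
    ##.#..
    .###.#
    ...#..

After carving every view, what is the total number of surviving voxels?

full grid |V| = 216
  1. axis=0 (YZ plane), |mask|=17  ⇒  voxels=102
  2. axis=2 (XY plane), |mask|=29  ⇒  voxels=78
  3. axis=1 (XZ plane), |mask|=12  ⇒  voxels=28

voxel count = 28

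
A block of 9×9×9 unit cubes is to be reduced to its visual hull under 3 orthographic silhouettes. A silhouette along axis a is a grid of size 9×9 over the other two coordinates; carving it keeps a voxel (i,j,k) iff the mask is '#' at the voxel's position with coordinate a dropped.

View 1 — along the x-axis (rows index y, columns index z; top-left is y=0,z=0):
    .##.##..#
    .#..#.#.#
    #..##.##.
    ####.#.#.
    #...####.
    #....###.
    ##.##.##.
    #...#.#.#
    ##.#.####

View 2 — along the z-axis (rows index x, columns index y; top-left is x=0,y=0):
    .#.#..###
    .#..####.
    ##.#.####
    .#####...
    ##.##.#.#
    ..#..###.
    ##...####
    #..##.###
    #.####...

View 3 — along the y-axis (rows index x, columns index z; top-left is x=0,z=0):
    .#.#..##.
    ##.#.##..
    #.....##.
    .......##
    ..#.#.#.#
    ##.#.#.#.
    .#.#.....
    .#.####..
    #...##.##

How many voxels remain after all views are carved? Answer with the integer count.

before carving: 729 voxels (9×9×9)
step 1: project along x, AND mask (46/81) → |grid| = 414
step 2: project along z, AND mask (49/81) → |grid| = 250
step 3: project along y, AND mask (35/81) → |grid| = 112

|visual hull| = 112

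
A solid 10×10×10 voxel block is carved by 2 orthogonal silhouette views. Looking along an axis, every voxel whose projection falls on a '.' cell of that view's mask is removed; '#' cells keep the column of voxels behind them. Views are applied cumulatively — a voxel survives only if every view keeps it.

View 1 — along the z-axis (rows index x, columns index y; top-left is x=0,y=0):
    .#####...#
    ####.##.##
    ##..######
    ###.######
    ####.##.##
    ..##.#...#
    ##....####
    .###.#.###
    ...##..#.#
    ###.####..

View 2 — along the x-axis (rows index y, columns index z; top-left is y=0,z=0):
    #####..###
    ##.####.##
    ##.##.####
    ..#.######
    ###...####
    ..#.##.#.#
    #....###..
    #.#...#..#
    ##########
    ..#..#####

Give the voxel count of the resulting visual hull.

remaining voxels: 447

initial block: 10^3 = 1000
after view 1 [z-axis, 67 of 100 cells solid] → remaining = 670
after view 2 [x-axis, 67 of 100 cells solid] → remaining = 447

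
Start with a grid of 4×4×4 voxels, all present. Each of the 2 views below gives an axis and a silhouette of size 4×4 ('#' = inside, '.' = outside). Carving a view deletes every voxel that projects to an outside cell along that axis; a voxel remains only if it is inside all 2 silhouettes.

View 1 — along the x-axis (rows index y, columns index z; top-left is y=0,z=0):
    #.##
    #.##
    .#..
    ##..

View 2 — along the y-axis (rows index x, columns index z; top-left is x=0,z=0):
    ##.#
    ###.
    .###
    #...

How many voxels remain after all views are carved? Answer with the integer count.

|visual hull| = 23

start: 4×4×4 = 64 voxels
step 1: project along x, AND mask (9/16) → |grid| = 36
step 2: project along y, AND mask (10/16) → |grid| = 23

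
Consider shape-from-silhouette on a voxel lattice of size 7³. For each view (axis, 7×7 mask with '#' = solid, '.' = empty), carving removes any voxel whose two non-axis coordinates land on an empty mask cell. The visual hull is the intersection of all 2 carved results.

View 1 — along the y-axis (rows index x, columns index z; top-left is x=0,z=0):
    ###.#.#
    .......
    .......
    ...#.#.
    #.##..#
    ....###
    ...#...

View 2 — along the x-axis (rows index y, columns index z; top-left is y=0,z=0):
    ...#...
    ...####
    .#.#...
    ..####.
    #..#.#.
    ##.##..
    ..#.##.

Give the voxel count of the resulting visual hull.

full grid |V| = 343
carve view 1 (along y, XZ-mask fill 15/49): 105 voxels remain
carve view 2 (along x, YZ-mask fill 21/49): 47 voxels remain

remaining voxels: 47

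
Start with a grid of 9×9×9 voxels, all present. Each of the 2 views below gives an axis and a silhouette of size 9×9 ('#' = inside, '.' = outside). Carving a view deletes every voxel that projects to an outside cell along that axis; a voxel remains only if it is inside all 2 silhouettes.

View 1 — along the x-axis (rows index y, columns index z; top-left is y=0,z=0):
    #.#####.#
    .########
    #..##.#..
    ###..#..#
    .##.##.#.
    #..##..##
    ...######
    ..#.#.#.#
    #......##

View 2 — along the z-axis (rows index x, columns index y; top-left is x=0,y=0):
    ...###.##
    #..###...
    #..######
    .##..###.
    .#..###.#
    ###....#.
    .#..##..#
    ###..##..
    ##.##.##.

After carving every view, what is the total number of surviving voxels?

remaining voxels: 242

start: 9×9×9 = 729 voxels
[1] x-view keeps 47 columns → grid now 423
[2] z-view keeps 45 columns → grid now 242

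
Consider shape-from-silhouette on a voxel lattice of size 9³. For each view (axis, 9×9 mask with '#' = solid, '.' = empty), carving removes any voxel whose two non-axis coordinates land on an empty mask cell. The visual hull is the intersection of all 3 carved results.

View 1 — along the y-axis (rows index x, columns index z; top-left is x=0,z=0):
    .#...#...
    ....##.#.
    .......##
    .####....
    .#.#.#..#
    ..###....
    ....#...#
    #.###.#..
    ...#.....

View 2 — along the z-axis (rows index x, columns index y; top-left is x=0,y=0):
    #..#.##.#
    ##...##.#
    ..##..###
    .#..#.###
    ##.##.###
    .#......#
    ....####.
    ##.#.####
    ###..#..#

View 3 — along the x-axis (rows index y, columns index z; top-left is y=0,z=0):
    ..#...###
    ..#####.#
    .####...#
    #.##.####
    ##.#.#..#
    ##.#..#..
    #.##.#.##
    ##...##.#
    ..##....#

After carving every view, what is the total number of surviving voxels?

initial block: 9^3 = 729
V1 y: intersect with XZ mask (26 set) -- 234 left
V2 z: intersect with XY mask (45 set) -- 137 left
V3 x: intersect with YZ mask (45 set) -- 76 left

remaining voxels: 76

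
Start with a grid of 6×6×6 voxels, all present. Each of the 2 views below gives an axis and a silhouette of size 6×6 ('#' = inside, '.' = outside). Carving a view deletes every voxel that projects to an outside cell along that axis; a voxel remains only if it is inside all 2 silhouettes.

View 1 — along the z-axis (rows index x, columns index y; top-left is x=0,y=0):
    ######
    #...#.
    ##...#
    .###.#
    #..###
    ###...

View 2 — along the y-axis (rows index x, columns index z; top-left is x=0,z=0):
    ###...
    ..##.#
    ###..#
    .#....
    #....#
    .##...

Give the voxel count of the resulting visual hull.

remaining voxels: 54

full grid |V| = 216
after view 1 [z-axis, 22 of 36 cells solid] → remaining = 132
after view 2 [y-axis, 15 of 36 cells solid] → remaining = 54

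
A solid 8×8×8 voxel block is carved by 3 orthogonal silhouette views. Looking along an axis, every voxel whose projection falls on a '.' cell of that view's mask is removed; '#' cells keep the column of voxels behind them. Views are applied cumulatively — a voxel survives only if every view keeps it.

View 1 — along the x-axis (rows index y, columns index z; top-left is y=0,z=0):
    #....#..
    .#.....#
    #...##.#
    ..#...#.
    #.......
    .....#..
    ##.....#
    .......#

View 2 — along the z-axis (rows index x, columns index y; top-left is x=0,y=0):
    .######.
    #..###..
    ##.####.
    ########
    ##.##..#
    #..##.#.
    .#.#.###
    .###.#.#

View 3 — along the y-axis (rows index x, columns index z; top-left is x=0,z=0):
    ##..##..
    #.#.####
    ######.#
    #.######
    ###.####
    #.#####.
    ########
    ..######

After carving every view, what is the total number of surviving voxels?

voxel count = 69

initial block: 8^3 = 512
after view 1 [x-axis, 16 of 64 cells solid] → remaining = 128
after view 2 [z-axis, 43 of 64 cells solid] → remaining = 81
after view 3 [y-axis, 51 of 64 cells solid] → remaining = 69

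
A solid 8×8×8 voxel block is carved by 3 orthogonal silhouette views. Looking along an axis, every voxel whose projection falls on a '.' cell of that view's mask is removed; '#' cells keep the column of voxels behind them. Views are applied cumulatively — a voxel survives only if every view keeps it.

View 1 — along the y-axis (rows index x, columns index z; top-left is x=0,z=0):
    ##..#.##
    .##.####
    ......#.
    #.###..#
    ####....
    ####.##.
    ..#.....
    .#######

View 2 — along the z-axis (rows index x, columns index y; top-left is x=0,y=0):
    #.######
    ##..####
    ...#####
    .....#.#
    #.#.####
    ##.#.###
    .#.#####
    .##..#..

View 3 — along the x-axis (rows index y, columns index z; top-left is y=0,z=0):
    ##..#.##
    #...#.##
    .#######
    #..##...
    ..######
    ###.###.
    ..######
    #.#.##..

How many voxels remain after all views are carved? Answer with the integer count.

full grid |V| = 512
  1. axis=1 (XZ plane), |mask|=35  ⇒  voxels=280
  2. axis=2 (XY plane), |mask|=41  ⇒  voxels=173
  3. axis=0 (YZ plane), |mask|=41  ⇒  voxels=109

remaining voxels: 109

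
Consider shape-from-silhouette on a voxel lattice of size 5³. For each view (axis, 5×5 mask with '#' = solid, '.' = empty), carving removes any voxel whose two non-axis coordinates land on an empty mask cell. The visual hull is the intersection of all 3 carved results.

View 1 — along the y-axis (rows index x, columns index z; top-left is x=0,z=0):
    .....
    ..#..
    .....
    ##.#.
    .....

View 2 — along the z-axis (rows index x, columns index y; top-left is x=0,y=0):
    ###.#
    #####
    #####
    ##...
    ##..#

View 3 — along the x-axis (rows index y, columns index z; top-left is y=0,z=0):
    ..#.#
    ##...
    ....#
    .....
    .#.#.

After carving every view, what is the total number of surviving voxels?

before carving: 125 voxels (5×5×5)
V1 y: intersect with XZ mask (4 set) -- 20 left
V2 z: intersect with XY mask (19 set) -- 11 left
V3 x: intersect with YZ mask (7 set) -- 3 left

voxel count = 3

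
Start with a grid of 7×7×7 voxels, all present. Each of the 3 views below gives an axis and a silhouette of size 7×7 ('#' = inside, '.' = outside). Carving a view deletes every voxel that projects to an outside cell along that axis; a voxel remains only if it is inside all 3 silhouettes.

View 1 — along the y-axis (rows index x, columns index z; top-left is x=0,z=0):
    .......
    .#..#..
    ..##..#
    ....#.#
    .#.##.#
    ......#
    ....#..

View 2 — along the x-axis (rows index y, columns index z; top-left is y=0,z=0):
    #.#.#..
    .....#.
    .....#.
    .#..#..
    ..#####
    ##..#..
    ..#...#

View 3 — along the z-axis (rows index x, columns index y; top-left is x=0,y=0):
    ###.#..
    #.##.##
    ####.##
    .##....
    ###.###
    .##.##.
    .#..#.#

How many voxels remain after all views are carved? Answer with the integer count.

17 voxels

full grid |V| = 343
  1. axis=1 (XZ plane), |mask|=13  ⇒  voxels=91
  2. axis=0 (YZ plane), |mask|=17  ⇒  voxels=33
  3. axis=2 (XY plane), |mask|=30  ⇒  voxels=17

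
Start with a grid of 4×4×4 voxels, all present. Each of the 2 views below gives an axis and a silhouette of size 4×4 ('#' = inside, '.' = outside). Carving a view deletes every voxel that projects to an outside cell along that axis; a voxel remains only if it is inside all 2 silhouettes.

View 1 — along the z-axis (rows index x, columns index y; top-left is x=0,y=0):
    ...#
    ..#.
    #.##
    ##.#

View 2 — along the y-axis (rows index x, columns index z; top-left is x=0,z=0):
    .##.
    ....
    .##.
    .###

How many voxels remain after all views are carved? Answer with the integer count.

17 voxels

initial block: 4^3 = 64
after view 1 [z-axis, 8 of 16 cells solid] → remaining = 32
after view 2 [y-axis, 7 of 16 cells solid] → remaining = 17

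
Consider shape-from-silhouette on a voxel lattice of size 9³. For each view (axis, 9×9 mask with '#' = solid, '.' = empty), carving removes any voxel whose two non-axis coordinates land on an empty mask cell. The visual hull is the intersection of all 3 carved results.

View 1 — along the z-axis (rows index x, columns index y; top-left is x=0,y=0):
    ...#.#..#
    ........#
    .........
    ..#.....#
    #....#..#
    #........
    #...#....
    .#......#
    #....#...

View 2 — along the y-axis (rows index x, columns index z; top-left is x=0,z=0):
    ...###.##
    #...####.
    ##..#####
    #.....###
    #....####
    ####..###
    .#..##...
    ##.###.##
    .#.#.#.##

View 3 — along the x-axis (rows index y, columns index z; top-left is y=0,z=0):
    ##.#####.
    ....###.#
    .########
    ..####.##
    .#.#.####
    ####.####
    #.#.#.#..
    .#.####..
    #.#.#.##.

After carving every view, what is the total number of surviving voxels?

|visual hull| = 58

start: 9×9×9 = 729 voxels
[1] z-view keeps 16 columns → grid now 144
[2] y-view keeps 48 columns → grid now 80
[3] x-view keeps 53 columns → grid now 58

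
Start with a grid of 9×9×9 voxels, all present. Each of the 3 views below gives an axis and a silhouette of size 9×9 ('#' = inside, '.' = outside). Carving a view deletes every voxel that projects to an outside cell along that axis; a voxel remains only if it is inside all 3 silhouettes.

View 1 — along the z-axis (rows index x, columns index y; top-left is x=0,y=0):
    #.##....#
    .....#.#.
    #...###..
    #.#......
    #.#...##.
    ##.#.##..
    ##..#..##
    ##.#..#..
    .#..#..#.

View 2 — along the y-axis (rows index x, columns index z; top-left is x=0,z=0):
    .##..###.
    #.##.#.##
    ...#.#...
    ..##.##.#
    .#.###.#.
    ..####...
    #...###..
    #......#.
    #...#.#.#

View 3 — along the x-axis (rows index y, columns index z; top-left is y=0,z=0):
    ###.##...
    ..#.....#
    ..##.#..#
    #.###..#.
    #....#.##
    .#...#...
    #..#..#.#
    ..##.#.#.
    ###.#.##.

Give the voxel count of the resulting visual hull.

before carving: 729 voxels (9×9×9)
  1. axis=2 (XY plane), |mask|=33  ⇒  voxels=297
  2. axis=1 (XZ plane), |mask|=37  ⇒  voxels=130
  3. axis=0 (YZ plane), |mask|=36  ⇒  voxels=60

voxel count = 60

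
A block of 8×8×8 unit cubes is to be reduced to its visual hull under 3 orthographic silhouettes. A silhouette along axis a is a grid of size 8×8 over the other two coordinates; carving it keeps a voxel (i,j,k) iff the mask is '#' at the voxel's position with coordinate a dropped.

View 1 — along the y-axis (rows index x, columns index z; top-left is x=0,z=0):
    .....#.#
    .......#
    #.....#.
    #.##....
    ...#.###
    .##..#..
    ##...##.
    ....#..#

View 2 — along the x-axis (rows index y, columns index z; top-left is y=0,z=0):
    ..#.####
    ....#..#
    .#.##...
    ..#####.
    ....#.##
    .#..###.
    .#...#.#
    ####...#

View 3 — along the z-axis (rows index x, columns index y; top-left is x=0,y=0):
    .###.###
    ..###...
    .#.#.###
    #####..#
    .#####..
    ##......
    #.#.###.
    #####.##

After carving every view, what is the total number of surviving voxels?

47 voxels

start: 8×8×8 = 512 voxels
  1. axis=1 (XZ plane), |mask|=21  ⇒  voxels=168
  2. axis=0 (YZ plane), |mask|=30  ⇒  voxels=77
  3. axis=2 (XY plane), |mask|=39  ⇒  voxels=47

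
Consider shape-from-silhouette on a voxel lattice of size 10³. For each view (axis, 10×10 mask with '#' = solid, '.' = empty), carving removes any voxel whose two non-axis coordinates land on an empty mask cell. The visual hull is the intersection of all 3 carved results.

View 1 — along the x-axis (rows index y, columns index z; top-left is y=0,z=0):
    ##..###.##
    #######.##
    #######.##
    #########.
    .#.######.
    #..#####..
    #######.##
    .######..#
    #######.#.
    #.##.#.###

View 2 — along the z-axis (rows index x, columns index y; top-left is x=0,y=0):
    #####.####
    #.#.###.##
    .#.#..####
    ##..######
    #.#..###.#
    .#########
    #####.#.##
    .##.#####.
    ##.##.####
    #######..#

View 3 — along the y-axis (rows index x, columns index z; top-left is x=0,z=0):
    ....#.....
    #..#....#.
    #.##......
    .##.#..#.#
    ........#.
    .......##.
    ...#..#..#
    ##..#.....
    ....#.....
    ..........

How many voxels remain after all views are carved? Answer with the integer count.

128 voxels

before carving: 1000 voxels (10×10×10)
after view 1 [x-axis, 78 of 100 cells solid] → remaining = 780
after view 2 [z-axis, 76 of 100 cells solid] → remaining = 596
after view 3 [y-axis, 22 of 100 cells solid] → remaining = 128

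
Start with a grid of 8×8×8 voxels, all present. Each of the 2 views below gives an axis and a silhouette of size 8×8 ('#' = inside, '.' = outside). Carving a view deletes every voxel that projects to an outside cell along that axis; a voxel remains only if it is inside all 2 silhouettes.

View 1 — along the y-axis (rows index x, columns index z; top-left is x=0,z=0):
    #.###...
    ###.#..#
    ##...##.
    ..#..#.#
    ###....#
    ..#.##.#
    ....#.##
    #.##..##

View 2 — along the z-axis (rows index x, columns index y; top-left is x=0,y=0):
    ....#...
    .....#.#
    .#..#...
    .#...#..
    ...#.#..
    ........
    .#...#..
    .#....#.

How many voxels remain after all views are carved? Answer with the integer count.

52 voxels

initial block: 8^3 = 512
step 1: project along y, AND mask (32/64) → |grid| = 256
step 2: project along z, AND mask (13/64) → |grid| = 52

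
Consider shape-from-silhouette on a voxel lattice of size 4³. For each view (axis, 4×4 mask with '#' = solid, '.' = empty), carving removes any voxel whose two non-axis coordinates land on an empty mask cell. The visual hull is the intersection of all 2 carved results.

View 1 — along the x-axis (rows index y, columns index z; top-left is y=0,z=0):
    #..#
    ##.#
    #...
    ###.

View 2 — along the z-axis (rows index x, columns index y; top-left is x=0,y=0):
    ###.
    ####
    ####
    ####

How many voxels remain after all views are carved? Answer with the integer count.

before carving: 64 voxels (4×4×4)
step 1: project along x, AND mask (9/16) → |grid| = 36
step 2: project along z, AND mask (15/16) → |grid| = 33

|visual hull| = 33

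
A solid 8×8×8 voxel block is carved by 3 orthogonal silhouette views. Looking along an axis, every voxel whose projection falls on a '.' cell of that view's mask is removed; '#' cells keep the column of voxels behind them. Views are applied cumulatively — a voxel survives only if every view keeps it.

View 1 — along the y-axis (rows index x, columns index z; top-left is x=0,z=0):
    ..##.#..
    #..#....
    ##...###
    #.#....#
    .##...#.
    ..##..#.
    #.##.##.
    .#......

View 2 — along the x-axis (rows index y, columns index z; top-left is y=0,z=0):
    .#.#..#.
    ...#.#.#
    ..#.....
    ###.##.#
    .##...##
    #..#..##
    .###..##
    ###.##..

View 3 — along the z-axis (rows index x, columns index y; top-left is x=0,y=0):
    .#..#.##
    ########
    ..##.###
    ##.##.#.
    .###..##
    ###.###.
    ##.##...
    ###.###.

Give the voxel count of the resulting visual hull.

|visual hull| = 66

full grid |V| = 512
carve view 1 (along y, XZ-mask fill 25/64): 200 voxels remain
carve view 2 (along x, YZ-mask fill 31/64): 103 voxels remain
carve view 3 (along z, XY-mask fill 43/64): 66 voxels remain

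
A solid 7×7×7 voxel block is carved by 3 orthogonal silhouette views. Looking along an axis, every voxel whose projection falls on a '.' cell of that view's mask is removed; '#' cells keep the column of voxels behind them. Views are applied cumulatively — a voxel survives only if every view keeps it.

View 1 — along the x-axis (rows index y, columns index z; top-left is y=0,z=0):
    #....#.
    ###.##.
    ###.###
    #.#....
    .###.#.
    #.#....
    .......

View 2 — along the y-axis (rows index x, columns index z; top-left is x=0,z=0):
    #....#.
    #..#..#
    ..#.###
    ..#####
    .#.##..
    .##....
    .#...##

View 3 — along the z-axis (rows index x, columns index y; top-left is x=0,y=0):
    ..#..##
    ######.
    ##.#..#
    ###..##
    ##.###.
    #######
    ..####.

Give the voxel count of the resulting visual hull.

|visual hull| = 41

before carving: 343 voxels (7×7×7)
[1] x-view keeps 21 columns → grid now 147
[2] y-view keeps 22 columns → grid now 63
[3] z-view keeps 34 columns → grid now 41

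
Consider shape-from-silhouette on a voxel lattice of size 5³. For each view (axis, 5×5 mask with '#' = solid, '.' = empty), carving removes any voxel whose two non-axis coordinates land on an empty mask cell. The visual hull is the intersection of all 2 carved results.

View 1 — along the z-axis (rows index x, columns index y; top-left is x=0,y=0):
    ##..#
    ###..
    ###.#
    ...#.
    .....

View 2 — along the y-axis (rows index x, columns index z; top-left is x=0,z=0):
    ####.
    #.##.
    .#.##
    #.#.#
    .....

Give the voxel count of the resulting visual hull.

36 voxels

initial block: 5^3 = 125
step 1: project along z, AND mask (11/25) → |grid| = 55
step 2: project along y, AND mask (13/25) → |grid| = 36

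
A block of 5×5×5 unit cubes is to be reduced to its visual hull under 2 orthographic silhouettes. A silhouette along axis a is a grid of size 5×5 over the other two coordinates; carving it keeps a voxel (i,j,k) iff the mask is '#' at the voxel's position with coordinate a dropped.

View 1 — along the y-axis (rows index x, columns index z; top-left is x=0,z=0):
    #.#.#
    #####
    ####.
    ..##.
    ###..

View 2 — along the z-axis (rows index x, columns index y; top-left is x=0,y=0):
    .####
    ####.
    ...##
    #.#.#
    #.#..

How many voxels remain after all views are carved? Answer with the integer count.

initial block: 5^3 = 125
step 1: project along y, AND mask (17/25) → |grid| = 85
step 2: project along z, AND mask (15/25) → |grid| = 52

voxel count = 52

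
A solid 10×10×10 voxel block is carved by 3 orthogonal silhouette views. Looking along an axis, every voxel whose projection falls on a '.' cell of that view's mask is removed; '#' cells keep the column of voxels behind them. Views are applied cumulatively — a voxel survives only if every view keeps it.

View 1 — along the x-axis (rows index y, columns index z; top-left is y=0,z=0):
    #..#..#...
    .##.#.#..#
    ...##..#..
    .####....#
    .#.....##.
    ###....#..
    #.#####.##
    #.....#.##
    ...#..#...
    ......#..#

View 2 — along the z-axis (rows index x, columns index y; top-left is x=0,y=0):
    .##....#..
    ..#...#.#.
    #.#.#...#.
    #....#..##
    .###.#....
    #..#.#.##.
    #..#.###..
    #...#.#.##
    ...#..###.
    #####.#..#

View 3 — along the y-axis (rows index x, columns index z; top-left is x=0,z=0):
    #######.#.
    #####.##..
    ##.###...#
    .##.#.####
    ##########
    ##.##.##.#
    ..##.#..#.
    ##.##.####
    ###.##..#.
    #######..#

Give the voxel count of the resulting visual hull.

initial block: 10^3 = 1000
[1] x-view keeps 39 columns → grid now 390
[2] z-view keeps 44 columns → grid now 172
[3] y-view keeps 71 columns → grid now 124

voxel count = 124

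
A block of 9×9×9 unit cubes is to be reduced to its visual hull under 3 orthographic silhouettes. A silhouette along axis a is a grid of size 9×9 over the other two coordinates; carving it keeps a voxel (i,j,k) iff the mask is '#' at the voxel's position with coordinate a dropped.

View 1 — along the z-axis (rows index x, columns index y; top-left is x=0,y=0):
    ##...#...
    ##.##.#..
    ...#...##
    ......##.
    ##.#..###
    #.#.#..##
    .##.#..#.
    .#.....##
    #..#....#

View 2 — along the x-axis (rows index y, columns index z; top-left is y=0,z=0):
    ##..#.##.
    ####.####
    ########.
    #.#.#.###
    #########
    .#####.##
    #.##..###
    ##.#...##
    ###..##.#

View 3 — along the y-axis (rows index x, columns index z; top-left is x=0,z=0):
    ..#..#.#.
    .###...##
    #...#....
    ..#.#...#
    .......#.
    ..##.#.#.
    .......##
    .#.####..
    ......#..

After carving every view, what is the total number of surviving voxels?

start: 9×9×9 = 729 voxels
carve view 1 (along z, XY-mask fill 34/81): 306 voxels remain
carve view 2 (along x, YZ-mask fill 60/81): 217 voxels remain
carve view 3 (along y, XZ-mask fill 26/81): 70 voxels remain

voxel count = 70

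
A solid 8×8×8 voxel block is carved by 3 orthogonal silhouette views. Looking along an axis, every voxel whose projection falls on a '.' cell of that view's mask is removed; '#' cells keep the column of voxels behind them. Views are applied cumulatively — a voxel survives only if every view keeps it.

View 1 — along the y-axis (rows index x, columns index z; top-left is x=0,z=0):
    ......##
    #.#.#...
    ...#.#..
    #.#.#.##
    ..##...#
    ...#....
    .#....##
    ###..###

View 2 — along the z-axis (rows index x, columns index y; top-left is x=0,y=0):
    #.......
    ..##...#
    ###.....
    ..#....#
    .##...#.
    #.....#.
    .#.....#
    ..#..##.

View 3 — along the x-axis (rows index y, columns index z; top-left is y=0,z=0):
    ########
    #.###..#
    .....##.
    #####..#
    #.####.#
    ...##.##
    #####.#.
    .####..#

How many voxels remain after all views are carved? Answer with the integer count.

33 voxels

before carving: 512 voxels (8×8×8)
[1] y-view keeps 25 columns → grid now 200
[2] z-view keeps 19 columns → grid now 62
[3] x-view keeps 42 columns → grid now 33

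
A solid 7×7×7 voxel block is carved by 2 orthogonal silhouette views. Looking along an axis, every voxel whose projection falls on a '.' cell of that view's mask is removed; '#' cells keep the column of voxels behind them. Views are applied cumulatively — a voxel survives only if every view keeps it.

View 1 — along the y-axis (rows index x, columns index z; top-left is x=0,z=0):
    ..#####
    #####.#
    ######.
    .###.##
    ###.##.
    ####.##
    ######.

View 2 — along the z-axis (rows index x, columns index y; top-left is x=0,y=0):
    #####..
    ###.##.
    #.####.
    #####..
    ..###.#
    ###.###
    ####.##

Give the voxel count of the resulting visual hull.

voxel count = 202

full grid |V| = 343
[1] y-view keeps 39 columns → grid now 273
[2] z-view keeps 36 columns → grid now 202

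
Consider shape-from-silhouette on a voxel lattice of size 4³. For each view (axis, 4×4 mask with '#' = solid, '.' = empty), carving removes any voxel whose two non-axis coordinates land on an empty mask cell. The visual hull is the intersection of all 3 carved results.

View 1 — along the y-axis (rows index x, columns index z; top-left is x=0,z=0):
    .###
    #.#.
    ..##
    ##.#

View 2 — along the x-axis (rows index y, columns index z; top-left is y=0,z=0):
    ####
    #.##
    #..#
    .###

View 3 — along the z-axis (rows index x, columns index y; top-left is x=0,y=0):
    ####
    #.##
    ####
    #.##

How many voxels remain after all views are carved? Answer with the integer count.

|visual hull| = 27

full grid |V| = 64
  1. axis=1 (XZ plane), |mask|=10  ⇒  voxels=40
  2. axis=0 (YZ plane), |mask|=12  ⇒  voxels=31
  3. axis=2 (XY plane), |mask|=14  ⇒  voxels=27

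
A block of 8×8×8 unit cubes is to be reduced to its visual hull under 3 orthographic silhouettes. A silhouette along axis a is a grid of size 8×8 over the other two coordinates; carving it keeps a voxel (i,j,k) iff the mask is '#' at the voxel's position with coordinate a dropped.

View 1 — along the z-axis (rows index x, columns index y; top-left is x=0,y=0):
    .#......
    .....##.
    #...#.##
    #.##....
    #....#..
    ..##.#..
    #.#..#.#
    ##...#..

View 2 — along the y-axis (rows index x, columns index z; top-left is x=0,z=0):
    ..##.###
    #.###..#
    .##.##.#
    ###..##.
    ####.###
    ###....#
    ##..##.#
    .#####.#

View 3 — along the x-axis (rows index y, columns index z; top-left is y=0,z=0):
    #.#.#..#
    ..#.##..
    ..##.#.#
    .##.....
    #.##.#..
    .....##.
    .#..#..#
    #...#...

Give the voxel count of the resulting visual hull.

voxel count = 43

full grid |V| = 512
carve view 1 (along z, XY-mask fill 22/64): 176 voxels remain
carve view 2 (along y, XZ-mask fill 42/64): 114 voxels remain
carve view 3 (along x, YZ-mask fill 24/64): 43 voxels remain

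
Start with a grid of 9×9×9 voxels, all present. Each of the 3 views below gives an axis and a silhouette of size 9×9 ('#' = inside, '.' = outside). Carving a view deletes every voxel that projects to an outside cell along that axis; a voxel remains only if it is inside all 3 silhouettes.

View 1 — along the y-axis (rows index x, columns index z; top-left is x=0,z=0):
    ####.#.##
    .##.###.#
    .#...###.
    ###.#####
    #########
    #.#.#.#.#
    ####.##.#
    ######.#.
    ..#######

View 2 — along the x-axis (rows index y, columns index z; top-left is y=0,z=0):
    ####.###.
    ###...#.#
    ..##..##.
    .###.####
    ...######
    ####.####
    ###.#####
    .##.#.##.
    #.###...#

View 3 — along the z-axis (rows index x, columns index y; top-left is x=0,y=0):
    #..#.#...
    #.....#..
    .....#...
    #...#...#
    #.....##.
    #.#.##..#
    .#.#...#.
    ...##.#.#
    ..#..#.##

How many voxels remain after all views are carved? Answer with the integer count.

|visual hull| = 135

initial block: 9^3 = 729
V1 y: intersect with XZ mask (60 set) -- 540 left
V2 x: intersect with YZ mask (55 set) -- 370 left
V3 z: intersect with XY mask (28 set) -- 135 left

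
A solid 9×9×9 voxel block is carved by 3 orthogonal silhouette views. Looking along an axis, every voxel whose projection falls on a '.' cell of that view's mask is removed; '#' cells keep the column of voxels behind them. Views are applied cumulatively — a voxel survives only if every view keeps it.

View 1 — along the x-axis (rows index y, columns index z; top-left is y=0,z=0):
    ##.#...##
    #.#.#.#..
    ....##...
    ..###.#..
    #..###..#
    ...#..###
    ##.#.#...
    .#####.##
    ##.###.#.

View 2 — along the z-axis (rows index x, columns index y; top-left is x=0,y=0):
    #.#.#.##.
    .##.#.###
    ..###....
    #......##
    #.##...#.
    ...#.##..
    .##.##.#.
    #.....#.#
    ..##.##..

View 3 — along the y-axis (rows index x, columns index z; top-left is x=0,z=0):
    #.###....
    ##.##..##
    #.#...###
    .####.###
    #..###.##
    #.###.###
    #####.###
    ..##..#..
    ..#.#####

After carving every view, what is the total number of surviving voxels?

before carving: 729 voxels (9×9×9)
step 1: project along x, AND mask (41/81) → |grid| = 369
step 2: project along z, AND mask (36/81) → |grid| = 161
step 3: project along y, AND mask (52/81) → |grid| = 103

voxel count = 103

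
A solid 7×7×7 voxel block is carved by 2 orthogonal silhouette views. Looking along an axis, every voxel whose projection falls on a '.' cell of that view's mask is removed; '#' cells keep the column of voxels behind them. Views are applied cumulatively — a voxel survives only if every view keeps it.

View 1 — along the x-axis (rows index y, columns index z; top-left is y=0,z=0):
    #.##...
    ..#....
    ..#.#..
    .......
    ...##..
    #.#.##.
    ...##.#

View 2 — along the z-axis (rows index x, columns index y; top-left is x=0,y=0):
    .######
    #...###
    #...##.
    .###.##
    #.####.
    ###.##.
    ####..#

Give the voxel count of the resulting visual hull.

start: 7×7×7 = 343 voxels
[1] x-view keeps 15 columns → grid now 105
[2] z-view keeps 33 columns → grid now 75

remaining voxels: 75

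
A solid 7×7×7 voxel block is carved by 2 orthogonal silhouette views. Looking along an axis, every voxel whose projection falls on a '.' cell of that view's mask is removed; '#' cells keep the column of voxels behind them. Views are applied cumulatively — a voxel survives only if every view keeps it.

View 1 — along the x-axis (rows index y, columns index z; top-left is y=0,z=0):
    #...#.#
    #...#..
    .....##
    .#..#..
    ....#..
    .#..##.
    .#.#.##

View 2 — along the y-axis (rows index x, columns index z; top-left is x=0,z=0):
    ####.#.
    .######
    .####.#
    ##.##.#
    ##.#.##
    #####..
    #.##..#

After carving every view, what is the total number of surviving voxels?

initial block: 7^3 = 343
step 1: project along x, AND mask (17/49) → |grid| = 119
step 2: project along y, AND mask (35/49) → |grid| = 79

|visual hull| = 79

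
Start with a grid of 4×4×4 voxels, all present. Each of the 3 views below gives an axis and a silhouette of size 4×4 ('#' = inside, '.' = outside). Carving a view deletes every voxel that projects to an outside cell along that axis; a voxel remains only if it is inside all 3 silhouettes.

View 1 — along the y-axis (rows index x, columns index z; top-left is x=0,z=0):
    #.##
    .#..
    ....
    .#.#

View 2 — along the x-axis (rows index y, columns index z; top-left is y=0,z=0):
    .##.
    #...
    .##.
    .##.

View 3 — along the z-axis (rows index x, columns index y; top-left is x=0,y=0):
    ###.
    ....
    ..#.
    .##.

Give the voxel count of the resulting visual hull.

before carving: 64 voxels (4×4×4)
V1 y: intersect with XZ mask (6 set) -- 24 left
V2 x: intersect with YZ mask (7 set) -- 10 left
V3 z: intersect with XY mask (6 set) -- 4 left

|visual hull| = 4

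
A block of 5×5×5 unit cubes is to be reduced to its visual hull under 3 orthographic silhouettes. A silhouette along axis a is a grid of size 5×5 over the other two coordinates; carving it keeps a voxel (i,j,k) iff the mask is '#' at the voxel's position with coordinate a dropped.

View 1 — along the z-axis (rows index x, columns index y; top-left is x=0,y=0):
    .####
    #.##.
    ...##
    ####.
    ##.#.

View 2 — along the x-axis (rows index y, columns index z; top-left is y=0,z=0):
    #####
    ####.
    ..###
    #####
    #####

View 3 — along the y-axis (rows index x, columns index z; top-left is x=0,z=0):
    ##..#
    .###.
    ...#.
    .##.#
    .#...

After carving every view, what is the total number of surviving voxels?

32 voxels

initial block: 5^3 = 125
V1 z: intersect with XY mask (16 set) -- 80 left
V2 x: intersect with YZ mask (22 set) -- 71 left
V3 y: intersect with XZ mask (11 set) -- 32 left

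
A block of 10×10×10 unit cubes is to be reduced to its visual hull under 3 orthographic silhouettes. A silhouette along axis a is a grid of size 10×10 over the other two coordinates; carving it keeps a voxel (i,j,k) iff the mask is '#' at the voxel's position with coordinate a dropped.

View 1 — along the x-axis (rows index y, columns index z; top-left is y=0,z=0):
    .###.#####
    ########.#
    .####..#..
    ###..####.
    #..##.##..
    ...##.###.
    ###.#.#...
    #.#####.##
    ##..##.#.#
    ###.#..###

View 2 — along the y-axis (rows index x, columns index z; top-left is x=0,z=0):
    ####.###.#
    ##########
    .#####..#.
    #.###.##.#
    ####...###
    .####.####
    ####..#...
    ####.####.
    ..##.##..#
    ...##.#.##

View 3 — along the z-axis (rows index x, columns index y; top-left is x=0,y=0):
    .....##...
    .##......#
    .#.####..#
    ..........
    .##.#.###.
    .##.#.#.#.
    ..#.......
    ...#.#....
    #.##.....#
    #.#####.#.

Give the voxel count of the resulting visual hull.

|visual hull| = 143

initial block: 10^3 = 1000
V1 x: intersect with YZ mask (65 set) -- 650 left
V2 y: intersect with XZ mask (69 set) -- 448 left
V3 z: intersect with XY mask (36 set) -- 143 left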